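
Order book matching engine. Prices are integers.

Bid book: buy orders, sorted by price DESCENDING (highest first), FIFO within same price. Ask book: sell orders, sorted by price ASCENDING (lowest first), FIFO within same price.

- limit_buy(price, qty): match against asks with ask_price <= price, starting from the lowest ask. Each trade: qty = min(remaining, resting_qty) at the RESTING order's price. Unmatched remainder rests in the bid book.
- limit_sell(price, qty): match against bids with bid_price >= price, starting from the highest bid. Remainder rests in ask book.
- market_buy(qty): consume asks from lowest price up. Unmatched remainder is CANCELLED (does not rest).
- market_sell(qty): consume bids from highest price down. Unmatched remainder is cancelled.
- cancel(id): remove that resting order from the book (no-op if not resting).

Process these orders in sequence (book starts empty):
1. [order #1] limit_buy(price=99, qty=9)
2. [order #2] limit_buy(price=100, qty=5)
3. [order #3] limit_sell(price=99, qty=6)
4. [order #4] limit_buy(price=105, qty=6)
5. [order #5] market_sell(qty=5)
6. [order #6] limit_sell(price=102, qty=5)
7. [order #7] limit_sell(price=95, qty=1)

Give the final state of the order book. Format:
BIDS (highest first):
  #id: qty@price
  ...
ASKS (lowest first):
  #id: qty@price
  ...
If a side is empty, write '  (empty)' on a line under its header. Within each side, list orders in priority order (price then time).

After op 1 [order #1] limit_buy(price=99, qty=9): fills=none; bids=[#1:9@99] asks=[-]
After op 2 [order #2] limit_buy(price=100, qty=5): fills=none; bids=[#2:5@100 #1:9@99] asks=[-]
After op 3 [order #3] limit_sell(price=99, qty=6): fills=#2x#3:5@100 #1x#3:1@99; bids=[#1:8@99] asks=[-]
After op 4 [order #4] limit_buy(price=105, qty=6): fills=none; bids=[#4:6@105 #1:8@99] asks=[-]
After op 5 [order #5] market_sell(qty=5): fills=#4x#5:5@105; bids=[#4:1@105 #1:8@99] asks=[-]
After op 6 [order #6] limit_sell(price=102, qty=5): fills=#4x#6:1@105; bids=[#1:8@99] asks=[#6:4@102]
After op 7 [order #7] limit_sell(price=95, qty=1): fills=#1x#7:1@99; bids=[#1:7@99] asks=[#6:4@102]

Answer: BIDS (highest first):
  #1: 7@99
ASKS (lowest first):
  #6: 4@102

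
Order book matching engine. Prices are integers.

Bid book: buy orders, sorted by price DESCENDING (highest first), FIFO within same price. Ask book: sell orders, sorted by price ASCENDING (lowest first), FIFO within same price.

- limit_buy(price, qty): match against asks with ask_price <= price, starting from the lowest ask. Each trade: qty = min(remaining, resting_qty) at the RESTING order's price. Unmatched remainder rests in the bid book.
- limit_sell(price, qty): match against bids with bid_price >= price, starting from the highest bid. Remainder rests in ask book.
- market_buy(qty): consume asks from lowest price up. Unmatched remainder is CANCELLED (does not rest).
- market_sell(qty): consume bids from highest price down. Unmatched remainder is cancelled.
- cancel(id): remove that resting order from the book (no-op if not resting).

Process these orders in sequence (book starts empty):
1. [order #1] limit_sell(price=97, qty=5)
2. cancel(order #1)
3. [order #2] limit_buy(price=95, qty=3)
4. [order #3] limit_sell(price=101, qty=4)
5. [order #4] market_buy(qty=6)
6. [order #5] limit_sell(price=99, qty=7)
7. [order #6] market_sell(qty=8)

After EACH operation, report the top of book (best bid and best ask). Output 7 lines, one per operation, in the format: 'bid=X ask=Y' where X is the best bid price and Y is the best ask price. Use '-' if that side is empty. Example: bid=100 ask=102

After op 1 [order #1] limit_sell(price=97, qty=5): fills=none; bids=[-] asks=[#1:5@97]
After op 2 cancel(order #1): fills=none; bids=[-] asks=[-]
After op 3 [order #2] limit_buy(price=95, qty=3): fills=none; bids=[#2:3@95] asks=[-]
After op 4 [order #3] limit_sell(price=101, qty=4): fills=none; bids=[#2:3@95] asks=[#3:4@101]
After op 5 [order #4] market_buy(qty=6): fills=#4x#3:4@101; bids=[#2:3@95] asks=[-]
After op 6 [order #5] limit_sell(price=99, qty=7): fills=none; bids=[#2:3@95] asks=[#5:7@99]
After op 7 [order #6] market_sell(qty=8): fills=#2x#6:3@95; bids=[-] asks=[#5:7@99]

Answer: bid=- ask=97
bid=- ask=-
bid=95 ask=-
bid=95 ask=101
bid=95 ask=-
bid=95 ask=99
bid=- ask=99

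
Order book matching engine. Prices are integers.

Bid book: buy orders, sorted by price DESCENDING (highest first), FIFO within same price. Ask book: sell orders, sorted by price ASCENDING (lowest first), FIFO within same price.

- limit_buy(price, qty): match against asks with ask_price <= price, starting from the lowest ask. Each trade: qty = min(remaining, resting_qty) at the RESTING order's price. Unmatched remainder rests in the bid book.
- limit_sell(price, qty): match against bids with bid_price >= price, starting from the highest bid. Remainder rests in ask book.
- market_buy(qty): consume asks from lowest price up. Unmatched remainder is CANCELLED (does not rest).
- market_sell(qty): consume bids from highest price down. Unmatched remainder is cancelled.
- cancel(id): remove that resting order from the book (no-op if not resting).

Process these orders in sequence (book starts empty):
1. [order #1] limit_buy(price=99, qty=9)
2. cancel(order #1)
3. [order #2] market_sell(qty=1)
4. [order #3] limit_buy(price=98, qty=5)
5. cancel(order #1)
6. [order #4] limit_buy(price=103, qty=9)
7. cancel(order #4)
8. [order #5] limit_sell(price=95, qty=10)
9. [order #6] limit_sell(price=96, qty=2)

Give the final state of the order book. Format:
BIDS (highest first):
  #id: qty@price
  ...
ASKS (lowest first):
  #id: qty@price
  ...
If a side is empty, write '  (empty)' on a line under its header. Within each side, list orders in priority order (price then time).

Answer: BIDS (highest first):
  (empty)
ASKS (lowest first):
  #5: 5@95
  #6: 2@96

Derivation:
After op 1 [order #1] limit_buy(price=99, qty=9): fills=none; bids=[#1:9@99] asks=[-]
After op 2 cancel(order #1): fills=none; bids=[-] asks=[-]
After op 3 [order #2] market_sell(qty=1): fills=none; bids=[-] asks=[-]
After op 4 [order #3] limit_buy(price=98, qty=5): fills=none; bids=[#3:5@98] asks=[-]
After op 5 cancel(order #1): fills=none; bids=[#3:5@98] asks=[-]
After op 6 [order #4] limit_buy(price=103, qty=9): fills=none; bids=[#4:9@103 #3:5@98] asks=[-]
After op 7 cancel(order #4): fills=none; bids=[#3:5@98] asks=[-]
After op 8 [order #5] limit_sell(price=95, qty=10): fills=#3x#5:5@98; bids=[-] asks=[#5:5@95]
After op 9 [order #6] limit_sell(price=96, qty=2): fills=none; bids=[-] asks=[#5:5@95 #6:2@96]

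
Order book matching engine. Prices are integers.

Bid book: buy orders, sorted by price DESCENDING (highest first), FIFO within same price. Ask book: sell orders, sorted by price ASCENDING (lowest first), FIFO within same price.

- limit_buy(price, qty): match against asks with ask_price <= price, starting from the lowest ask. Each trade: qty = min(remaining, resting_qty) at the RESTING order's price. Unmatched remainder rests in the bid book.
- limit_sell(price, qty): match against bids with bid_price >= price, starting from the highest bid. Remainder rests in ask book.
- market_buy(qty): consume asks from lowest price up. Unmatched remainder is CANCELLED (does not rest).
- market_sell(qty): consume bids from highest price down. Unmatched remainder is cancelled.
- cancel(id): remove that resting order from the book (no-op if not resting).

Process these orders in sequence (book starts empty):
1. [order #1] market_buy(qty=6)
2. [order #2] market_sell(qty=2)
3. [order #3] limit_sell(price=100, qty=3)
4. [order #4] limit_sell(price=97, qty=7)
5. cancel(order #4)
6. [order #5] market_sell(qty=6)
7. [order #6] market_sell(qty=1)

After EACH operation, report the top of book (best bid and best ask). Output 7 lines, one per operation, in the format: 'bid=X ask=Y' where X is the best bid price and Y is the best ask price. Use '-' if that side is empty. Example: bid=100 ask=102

Answer: bid=- ask=-
bid=- ask=-
bid=- ask=100
bid=- ask=97
bid=- ask=100
bid=- ask=100
bid=- ask=100

Derivation:
After op 1 [order #1] market_buy(qty=6): fills=none; bids=[-] asks=[-]
After op 2 [order #2] market_sell(qty=2): fills=none; bids=[-] asks=[-]
After op 3 [order #3] limit_sell(price=100, qty=3): fills=none; bids=[-] asks=[#3:3@100]
After op 4 [order #4] limit_sell(price=97, qty=7): fills=none; bids=[-] asks=[#4:7@97 #3:3@100]
After op 5 cancel(order #4): fills=none; bids=[-] asks=[#3:3@100]
After op 6 [order #5] market_sell(qty=6): fills=none; bids=[-] asks=[#3:3@100]
After op 7 [order #6] market_sell(qty=1): fills=none; bids=[-] asks=[#3:3@100]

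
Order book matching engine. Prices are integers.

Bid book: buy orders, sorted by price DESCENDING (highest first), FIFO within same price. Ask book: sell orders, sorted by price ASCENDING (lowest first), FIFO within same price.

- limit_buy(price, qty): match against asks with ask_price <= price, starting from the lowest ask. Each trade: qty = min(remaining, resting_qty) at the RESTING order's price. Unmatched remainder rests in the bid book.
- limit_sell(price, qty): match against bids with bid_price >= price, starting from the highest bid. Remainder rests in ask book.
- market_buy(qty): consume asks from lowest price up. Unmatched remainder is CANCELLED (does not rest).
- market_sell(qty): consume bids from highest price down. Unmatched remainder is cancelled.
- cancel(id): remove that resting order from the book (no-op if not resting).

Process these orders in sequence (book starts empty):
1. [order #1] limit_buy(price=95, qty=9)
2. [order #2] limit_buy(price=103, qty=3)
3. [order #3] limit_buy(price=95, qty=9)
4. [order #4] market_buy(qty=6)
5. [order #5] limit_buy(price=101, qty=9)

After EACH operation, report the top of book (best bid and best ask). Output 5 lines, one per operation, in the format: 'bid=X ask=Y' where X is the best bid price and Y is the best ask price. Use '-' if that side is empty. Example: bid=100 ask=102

After op 1 [order #1] limit_buy(price=95, qty=9): fills=none; bids=[#1:9@95] asks=[-]
After op 2 [order #2] limit_buy(price=103, qty=3): fills=none; bids=[#2:3@103 #1:9@95] asks=[-]
After op 3 [order #3] limit_buy(price=95, qty=9): fills=none; bids=[#2:3@103 #1:9@95 #3:9@95] asks=[-]
After op 4 [order #4] market_buy(qty=6): fills=none; bids=[#2:3@103 #1:9@95 #3:9@95] asks=[-]
After op 5 [order #5] limit_buy(price=101, qty=9): fills=none; bids=[#2:3@103 #5:9@101 #1:9@95 #3:9@95] asks=[-]

Answer: bid=95 ask=-
bid=103 ask=-
bid=103 ask=-
bid=103 ask=-
bid=103 ask=-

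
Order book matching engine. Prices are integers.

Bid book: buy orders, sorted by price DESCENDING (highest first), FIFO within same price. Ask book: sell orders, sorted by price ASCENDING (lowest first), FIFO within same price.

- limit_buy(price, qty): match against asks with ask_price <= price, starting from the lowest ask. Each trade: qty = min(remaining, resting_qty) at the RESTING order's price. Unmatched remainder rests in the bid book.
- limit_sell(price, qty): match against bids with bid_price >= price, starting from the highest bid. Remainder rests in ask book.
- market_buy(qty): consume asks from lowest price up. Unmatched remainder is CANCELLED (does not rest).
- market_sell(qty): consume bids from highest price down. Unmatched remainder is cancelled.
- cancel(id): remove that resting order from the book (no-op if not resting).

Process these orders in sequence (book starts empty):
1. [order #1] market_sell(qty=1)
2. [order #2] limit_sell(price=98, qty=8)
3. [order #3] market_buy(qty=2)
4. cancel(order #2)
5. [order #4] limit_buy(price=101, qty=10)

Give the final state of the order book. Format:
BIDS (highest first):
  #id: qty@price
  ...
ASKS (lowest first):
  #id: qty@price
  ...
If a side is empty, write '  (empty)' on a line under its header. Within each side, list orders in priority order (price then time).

After op 1 [order #1] market_sell(qty=1): fills=none; bids=[-] asks=[-]
After op 2 [order #2] limit_sell(price=98, qty=8): fills=none; bids=[-] asks=[#2:8@98]
After op 3 [order #3] market_buy(qty=2): fills=#3x#2:2@98; bids=[-] asks=[#2:6@98]
After op 4 cancel(order #2): fills=none; bids=[-] asks=[-]
After op 5 [order #4] limit_buy(price=101, qty=10): fills=none; bids=[#4:10@101] asks=[-]

Answer: BIDS (highest first):
  #4: 10@101
ASKS (lowest first):
  (empty)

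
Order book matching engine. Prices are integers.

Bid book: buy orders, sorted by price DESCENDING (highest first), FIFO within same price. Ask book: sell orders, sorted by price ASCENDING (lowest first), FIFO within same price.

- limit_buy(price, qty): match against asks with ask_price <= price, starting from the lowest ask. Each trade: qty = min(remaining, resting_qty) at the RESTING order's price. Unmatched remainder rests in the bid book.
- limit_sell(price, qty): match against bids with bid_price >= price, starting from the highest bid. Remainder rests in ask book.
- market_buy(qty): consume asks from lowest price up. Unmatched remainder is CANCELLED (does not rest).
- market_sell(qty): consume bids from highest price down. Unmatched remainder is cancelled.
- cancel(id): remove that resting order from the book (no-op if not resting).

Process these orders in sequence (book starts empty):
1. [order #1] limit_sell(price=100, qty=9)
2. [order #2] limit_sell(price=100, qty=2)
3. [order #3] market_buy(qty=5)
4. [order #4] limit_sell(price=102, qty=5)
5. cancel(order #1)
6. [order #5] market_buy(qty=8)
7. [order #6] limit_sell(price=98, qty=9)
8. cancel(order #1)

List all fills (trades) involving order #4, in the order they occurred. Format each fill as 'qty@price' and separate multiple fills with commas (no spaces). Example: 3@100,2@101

After op 1 [order #1] limit_sell(price=100, qty=9): fills=none; bids=[-] asks=[#1:9@100]
After op 2 [order #2] limit_sell(price=100, qty=2): fills=none; bids=[-] asks=[#1:9@100 #2:2@100]
After op 3 [order #3] market_buy(qty=5): fills=#3x#1:5@100; bids=[-] asks=[#1:4@100 #2:2@100]
After op 4 [order #4] limit_sell(price=102, qty=5): fills=none; bids=[-] asks=[#1:4@100 #2:2@100 #4:5@102]
After op 5 cancel(order #1): fills=none; bids=[-] asks=[#2:2@100 #4:5@102]
After op 6 [order #5] market_buy(qty=8): fills=#5x#2:2@100 #5x#4:5@102; bids=[-] asks=[-]
After op 7 [order #6] limit_sell(price=98, qty=9): fills=none; bids=[-] asks=[#6:9@98]
After op 8 cancel(order #1): fills=none; bids=[-] asks=[#6:9@98]

Answer: 5@102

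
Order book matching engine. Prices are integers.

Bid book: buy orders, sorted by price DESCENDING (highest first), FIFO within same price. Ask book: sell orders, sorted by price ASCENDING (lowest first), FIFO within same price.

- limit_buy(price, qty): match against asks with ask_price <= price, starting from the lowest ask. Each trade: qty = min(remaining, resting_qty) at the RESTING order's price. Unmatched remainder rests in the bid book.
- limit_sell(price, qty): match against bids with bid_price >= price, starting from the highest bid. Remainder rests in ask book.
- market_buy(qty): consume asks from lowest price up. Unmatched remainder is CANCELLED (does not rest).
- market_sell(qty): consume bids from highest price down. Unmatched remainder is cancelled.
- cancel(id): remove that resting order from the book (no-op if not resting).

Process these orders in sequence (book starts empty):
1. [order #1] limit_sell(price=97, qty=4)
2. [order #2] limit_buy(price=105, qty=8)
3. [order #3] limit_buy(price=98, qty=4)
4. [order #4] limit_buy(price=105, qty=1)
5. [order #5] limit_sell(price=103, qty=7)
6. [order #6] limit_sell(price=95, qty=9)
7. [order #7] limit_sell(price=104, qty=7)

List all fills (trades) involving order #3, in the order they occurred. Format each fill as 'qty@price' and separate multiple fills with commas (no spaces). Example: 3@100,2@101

After op 1 [order #1] limit_sell(price=97, qty=4): fills=none; bids=[-] asks=[#1:4@97]
After op 2 [order #2] limit_buy(price=105, qty=8): fills=#2x#1:4@97; bids=[#2:4@105] asks=[-]
After op 3 [order #3] limit_buy(price=98, qty=4): fills=none; bids=[#2:4@105 #3:4@98] asks=[-]
After op 4 [order #4] limit_buy(price=105, qty=1): fills=none; bids=[#2:4@105 #4:1@105 #3:4@98] asks=[-]
After op 5 [order #5] limit_sell(price=103, qty=7): fills=#2x#5:4@105 #4x#5:1@105; bids=[#3:4@98] asks=[#5:2@103]
After op 6 [order #6] limit_sell(price=95, qty=9): fills=#3x#6:4@98; bids=[-] asks=[#6:5@95 #5:2@103]
After op 7 [order #7] limit_sell(price=104, qty=7): fills=none; bids=[-] asks=[#6:5@95 #5:2@103 #7:7@104]

Answer: 4@98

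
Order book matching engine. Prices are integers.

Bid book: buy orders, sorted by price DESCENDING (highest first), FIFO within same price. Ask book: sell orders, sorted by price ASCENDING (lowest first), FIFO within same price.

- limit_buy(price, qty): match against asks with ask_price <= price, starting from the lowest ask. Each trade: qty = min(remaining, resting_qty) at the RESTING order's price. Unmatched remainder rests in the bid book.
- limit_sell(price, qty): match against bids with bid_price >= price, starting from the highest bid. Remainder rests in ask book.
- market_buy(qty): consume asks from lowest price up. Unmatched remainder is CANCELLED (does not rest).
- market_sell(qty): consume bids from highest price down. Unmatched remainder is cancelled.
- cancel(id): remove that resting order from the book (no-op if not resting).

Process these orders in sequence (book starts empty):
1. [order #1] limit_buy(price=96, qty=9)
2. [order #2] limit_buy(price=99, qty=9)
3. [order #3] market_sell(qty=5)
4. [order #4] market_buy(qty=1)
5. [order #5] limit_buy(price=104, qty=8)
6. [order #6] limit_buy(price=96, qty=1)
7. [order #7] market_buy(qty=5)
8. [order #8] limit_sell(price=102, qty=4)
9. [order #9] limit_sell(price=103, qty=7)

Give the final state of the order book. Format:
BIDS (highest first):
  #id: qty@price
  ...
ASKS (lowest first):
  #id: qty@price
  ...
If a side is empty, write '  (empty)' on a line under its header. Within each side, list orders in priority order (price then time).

Answer: BIDS (highest first):
  #2: 4@99
  #1: 9@96
  #6: 1@96
ASKS (lowest first):
  #9: 3@103

Derivation:
After op 1 [order #1] limit_buy(price=96, qty=9): fills=none; bids=[#1:9@96] asks=[-]
After op 2 [order #2] limit_buy(price=99, qty=9): fills=none; bids=[#2:9@99 #1:9@96] asks=[-]
After op 3 [order #3] market_sell(qty=5): fills=#2x#3:5@99; bids=[#2:4@99 #1:9@96] asks=[-]
After op 4 [order #4] market_buy(qty=1): fills=none; bids=[#2:4@99 #1:9@96] asks=[-]
After op 5 [order #5] limit_buy(price=104, qty=8): fills=none; bids=[#5:8@104 #2:4@99 #1:9@96] asks=[-]
After op 6 [order #6] limit_buy(price=96, qty=1): fills=none; bids=[#5:8@104 #2:4@99 #1:9@96 #6:1@96] asks=[-]
After op 7 [order #7] market_buy(qty=5): fills=none; bids=[#5:8@104 #2:4@99 #1:9@96 #6:1@96] asks=[-]
After op 8 [order #8] limit_sell(price=102, qty=4): fills=#5x#8:4@104; bids=[#5:4@104 #2:4@99 #1:9@96 #6:1@96] asks=[-]
After op 9 [order #9] limit_sell(price=103, qty=7): fills=#5x#9:4@104; bids=[#2:4@99 #1:9@96 #6:1@96] asks=[#9:3@103]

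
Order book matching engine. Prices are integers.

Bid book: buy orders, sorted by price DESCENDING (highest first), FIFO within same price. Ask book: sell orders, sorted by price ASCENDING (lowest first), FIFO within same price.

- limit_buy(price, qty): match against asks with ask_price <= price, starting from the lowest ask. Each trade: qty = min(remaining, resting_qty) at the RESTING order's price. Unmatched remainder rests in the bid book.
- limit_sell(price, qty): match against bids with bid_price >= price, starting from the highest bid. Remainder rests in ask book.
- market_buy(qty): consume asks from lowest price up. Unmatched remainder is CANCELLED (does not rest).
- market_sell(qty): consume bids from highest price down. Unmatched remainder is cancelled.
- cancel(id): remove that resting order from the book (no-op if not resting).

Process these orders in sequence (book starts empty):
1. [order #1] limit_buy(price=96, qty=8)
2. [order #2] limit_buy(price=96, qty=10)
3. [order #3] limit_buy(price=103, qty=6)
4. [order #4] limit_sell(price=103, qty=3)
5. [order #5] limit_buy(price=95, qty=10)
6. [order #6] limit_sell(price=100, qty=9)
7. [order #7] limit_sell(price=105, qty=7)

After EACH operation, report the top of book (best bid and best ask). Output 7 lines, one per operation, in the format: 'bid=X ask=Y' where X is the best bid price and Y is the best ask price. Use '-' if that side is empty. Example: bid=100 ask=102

Answer: bid=96 ask=-
bid=96 ask=-
bid=103 ask=-
bid=103 ask=-
bid=103 ask=-
bid=96 ask=100
bid=96 ask=100

Derivation:
After op 1 [order #1] limit_buy(price=96, qty=8): fills=none; bids=[#1:8@96] asks=[-]
After op 2 [order #2] limit_buy(price=96, qty=10): fills=none; bids=[#1:8@96 #2:10@96] asks=[-]
After op 3 [order #3] limit_buy(price=103, qty=6): fills=none; bids=[#3:6@103 #1:8@96 #2:10@96] asks=[-]
After op 4 [order #4] limit_sell(price=103, qty=3): fills=#3x#4:3@103; bids=[#3:3@103 #1:8@96 #2:10@96] asks=[-]
After op 5 [order #5] limit_buy(price=95, qty=10): fills=none; bids=[#3:3@103 #1:8@96 #2:10@96 #5:10@95] asks=[-]
After op 6 [order #6] limit_sell(price=100, qty=9): fills=#3x#6:3@103; bids=[#1:8@96 #2:10@96 #5:10@95] asks=[#6:6@100]
After op 7 [order #7] limit_sell(price=105, qty=7): fills=none; bids=[#1:8@96 #2:10@96 #5:10@95] asks=[#6:6@100 #7:7@105]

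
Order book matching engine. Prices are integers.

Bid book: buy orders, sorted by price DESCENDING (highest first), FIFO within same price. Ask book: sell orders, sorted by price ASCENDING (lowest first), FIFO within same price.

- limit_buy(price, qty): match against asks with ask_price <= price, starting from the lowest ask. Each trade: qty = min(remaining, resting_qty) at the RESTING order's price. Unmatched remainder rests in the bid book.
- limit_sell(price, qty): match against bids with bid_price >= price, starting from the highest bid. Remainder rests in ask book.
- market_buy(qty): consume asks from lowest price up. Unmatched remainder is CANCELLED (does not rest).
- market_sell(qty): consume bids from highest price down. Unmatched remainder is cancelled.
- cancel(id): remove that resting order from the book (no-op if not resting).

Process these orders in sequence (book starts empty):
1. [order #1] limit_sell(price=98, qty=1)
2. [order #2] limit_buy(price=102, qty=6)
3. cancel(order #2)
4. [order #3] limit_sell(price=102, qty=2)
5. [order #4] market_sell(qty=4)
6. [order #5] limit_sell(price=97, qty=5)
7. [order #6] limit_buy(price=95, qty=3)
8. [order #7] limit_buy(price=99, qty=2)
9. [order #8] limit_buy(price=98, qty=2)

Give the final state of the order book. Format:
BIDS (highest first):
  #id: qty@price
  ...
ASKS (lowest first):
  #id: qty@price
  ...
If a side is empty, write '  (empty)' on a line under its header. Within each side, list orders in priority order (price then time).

Answer: BIDS (highest first):
  #6: 3@95
ASKS (lowest first):
  #5: 1@97
  #3: 2@102

Derivation:
After op 1 [order #1] limit_sell(price=98, qty=1): fills=none; bids=[-] asks=[#1:1@98]
After op 2 [order #2] limit_buy(price=102, qty=6): fills=#2x#1:1@98; bids=[#2:5@102] asks=[-]
After op 3 cancel(order #2): fills=none; bids=[-] asks=[-]
After op 4 [order #3] limit_sell(price=102, qty=2): fills=none; bids=[-] asks=[#3:2@102]
After op 5 [order #4] market_sell(qty=4): fills=none; bids=[-] asks=[#3:2@102]
After op 6 [order #5] limit_sell(price=97, qty=5): fills=none; bids=[-] asks=[#5:5@97 #3:2@102]
After op 7 [order #6] limit_buy(price=95, qty=3): fills=none; bids=[#6:3@95] asks=[#5:5@97 #3:2@102]
After op 8 [order #7] limit_buy(price=99, qty=2): fills=#7x#5:2@97; bids=[#6:3@95] asks=[#5:3@97 #3:2@102]
After op 9 [order #8] limit_buy(price=98, qty=2): fills=#8x#5:2@97; bids=[#6:3@95] asks=[#5:1@97 #3:2@102]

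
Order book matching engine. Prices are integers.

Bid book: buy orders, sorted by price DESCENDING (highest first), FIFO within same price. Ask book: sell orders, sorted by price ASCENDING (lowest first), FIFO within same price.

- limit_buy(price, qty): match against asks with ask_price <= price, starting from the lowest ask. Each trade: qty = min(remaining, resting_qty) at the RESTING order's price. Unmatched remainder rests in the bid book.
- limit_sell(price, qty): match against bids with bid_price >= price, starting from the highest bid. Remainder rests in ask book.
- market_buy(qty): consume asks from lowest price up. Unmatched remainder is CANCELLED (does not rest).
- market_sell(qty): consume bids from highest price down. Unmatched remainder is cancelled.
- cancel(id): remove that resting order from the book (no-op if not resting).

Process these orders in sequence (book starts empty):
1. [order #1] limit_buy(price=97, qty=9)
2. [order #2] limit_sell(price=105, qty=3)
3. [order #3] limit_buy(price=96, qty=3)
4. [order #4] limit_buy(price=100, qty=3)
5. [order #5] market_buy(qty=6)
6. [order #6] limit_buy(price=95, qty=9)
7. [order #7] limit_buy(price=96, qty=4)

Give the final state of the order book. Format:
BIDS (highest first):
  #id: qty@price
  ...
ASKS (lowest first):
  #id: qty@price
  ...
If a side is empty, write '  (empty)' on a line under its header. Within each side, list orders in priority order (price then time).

Answer: BIDS (highest first):
  #4: 3@100
  #1: 9@97
  #3: 3@96
  #7: 4@96
  #6: 9@95
ASKS (lowest first):
  (empty)

Derivation:
After op 1 [order #1] limit_buy(price=97, qty=9): fills=none; bids=[#1:9@97] asks=[-]
After op 2 [order #2] limit_sell(price=105, qty=3): fills=none; bids=[#1:9@97] asks=[#2:3@105]
After op 3 [order #3] limit_buy(price=96, qty=3): fills=none; bids=[#1:9@97 #3:3@96] asks=[#2:3@105]
After op 4 [order #4] limit_buy(price=100, qty=3): fills=none; bids=[#4:3@100 #1:9@97 #3:3@96] asks=[#2:3@105]
After op 5 [order #5] market_buy(qty=6): fills=#5x#2:3@105; bids=[#4:3@100 #1:9@97 #3:3@96] asks=[-]
After op 6 [order #6] limit_buy(price=95, qty=9): fills=none; bids=[#4:3@100 #1:9@97 #3:3@96 #6:9@95] asks=[-]
After op 7 [order #7] limit_buy(price=96, qty=4): fills=none; bids=[#4:3@100 #1:9@97 #3:3@96 #7:4@96 #6:9@95] asks=[-]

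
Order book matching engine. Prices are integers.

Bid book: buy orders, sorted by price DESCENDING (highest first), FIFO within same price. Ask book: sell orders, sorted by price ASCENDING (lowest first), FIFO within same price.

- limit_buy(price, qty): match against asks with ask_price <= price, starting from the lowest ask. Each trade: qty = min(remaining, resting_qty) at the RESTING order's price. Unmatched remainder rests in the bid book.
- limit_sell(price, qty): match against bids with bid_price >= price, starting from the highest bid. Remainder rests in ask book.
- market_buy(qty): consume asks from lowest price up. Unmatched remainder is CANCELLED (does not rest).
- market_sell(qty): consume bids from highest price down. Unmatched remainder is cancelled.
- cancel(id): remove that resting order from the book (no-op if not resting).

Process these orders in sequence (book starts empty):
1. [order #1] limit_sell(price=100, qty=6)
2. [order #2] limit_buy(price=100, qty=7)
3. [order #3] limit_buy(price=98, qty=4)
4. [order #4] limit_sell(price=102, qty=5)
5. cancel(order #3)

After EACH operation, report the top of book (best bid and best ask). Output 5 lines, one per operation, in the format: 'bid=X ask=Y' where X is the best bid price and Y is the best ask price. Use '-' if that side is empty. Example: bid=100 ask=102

After op 1 [order #1] limit_sell(price=100, qty=6): fills=none; bids=[-] asks=[#1:6@100]
After op 2 [order #2] limit_buy(price=100, qty=7): fills=#2x#1:6@100; bids=[#2:1@100] asks=[-]
After op 3 [order #3] limit_buy(price=98, qty=4): fills=none; bids=[#2:1@100 #3:4@98] asks=[-]
After op 4 [order #4] limit_sell(price=102, qty=5): fills=none; bids=[#2:1@100 #3:4@98] asks=[#4:5@102]
After op 5 cancel(order #3): fills=none; bids=[#2:1@100] asks=[#4:5@102]

Answer: bid=- ask=100
bid=100 ask=-
bid=100 ask=-
bid=100 ask=102
bid=100 ask=102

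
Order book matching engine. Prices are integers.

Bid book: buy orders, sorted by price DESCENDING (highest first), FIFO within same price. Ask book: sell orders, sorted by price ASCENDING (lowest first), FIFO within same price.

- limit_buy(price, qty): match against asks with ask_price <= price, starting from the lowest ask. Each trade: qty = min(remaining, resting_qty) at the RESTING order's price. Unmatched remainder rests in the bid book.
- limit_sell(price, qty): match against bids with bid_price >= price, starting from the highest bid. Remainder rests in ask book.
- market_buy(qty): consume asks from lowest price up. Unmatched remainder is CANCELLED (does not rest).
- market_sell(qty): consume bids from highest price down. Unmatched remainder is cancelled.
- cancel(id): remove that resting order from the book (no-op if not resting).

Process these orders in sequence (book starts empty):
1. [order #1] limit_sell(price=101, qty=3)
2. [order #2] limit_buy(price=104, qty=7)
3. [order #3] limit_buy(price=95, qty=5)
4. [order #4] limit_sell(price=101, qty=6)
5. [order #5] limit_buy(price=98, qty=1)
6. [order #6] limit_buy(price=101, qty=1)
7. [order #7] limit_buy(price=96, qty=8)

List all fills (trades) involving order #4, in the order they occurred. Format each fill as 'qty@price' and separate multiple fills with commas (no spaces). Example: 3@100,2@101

After op 1 [order #1] limit_sell(price=101, qty=3): fills=none; bids=[-] asks=[#1:3@101]
After op 2 [order #2] limit_buy(price=104, qty=7): fills=#2x#1:3@101; bids=[#2:4@104] asks=[-]
After op 3 [order #3] limit_buy(price=95, qty=5): fills=none; bids=[#2:4@104 #3:5@95] asks=[-]
After op 4 [order #4] limit_sell(price=101, qty=6): fills=#2x#4:4@104; bids=[#3:5@95] asks=[#4:2@101]
After op 5 [order #5] limit_buy(price=98, qty=1): fills=none; bids=[#5:1@98 #3:5@95] asks=[#4:2@101]
After op 6 [order #6] limit_buy(price=101, qty=1): fills=#6x#4:1@101; bids=[#5:1@98 #3:5@95] asks=[#4:1@101]
After op 7 [order #7] limit_buy(price=96, qty=8): fills=none; bids=[#5:1@98 #7:8@96 #3:5@95] asks=[#4:1@101]

Answer: 4@104,1@101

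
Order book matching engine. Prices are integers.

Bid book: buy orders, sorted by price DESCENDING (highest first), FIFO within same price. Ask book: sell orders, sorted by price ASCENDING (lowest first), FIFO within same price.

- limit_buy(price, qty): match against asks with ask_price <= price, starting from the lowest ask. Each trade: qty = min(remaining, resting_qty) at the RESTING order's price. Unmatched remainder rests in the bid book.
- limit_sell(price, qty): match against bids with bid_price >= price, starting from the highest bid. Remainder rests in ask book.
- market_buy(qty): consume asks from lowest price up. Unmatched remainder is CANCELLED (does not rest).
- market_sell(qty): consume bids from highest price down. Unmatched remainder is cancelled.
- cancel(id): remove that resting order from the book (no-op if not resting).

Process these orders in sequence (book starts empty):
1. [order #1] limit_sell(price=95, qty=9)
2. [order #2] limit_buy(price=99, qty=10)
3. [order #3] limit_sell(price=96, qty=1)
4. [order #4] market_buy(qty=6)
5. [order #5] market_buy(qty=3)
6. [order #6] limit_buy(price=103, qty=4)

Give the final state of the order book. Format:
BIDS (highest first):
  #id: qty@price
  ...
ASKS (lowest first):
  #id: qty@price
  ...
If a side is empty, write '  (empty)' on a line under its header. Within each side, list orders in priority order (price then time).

After op 1 [order #1] limit_sell(price=95, qty=9): fills=none; bids=[-] asks=[#1:9@95]
After op 2 [order #2] limit_buy(price=99, qty=10): fills=#2x#1:9@95; bids=[#2:1@99] asks=[-]
After op 3 [order #3] limit_sell(price=96, qty=1): fills=#2x#3:1@99; bids=[-] asks=[-]
After op 4 [order #4] market_buy(qty=6): fills=none; bids=[-] asks=[-]
After op 5 [order #5] market_buy(qty=3): fills=none; bids=[-] asks=[-]
After op 6 [order #6] limit_buy(price=103, qty=4): fills=none; bids=[#6:4@103] asks=[-]

Answer: BIDS (highest first):
  #6: 4@103
ASKS (lowest first):
  (empty)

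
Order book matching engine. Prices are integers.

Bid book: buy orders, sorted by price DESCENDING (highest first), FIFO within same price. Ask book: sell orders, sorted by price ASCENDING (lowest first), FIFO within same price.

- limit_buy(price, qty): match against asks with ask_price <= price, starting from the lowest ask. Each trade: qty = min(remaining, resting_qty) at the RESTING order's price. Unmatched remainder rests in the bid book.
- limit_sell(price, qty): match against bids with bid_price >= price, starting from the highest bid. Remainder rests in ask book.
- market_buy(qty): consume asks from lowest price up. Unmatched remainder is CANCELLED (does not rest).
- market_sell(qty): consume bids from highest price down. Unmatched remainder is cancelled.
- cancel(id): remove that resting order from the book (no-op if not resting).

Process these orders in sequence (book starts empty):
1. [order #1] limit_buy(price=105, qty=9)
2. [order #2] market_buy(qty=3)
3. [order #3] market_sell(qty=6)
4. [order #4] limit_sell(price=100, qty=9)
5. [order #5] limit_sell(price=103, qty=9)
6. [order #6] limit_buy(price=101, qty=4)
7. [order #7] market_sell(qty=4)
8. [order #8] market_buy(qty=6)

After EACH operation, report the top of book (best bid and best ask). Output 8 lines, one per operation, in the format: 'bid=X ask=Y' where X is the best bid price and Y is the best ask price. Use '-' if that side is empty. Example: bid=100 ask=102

After op 1 [order #1] limit_buy(price=105, qty=9): fills=none; bids=[#1:9@105] asks=[-]
After op 2 [order #2] market_buy(qty=3): fills=none; bids=[#1:9@105] asks=[-]
After op 3 [order #3] market_sell(qty=6): fills=#1x#3:6@105; bids=[#1:3@105] asks=[-]
After op 4 [order #4] limit_sell(price=100, qty=9): fills=#1x#4:3@105; bids=[-] asks=[#4:6@100]
After op 5 [order #5] limit_sell(price=103, qty=9): fills=none; bids=[-] asks=[#4:6@100 #5:9@103]
After op 6 [order #6] limit_buy(price=101, qty=4): fills=#6x#4:4@100; bids=[-] asks=[#4:2@100 #5:9@103]
After op 7 [order #7] market_sell(qty=4): fills=none; bids=[-] asks=[#4:2@100 #5:9@103]
After op 8 [order #8] market_buy(qty=6): fills=#8x#4:2@100 #8x#5:4@103; bids=[-] asks=[#5:5@103]

Answer: bid=105 ask=-
bid=105 ask=-
bid=105 ask=-
bid=- ask=100
bid=- ask=100
bid=- ask=100
bid=- ask=100
bid=- ask=103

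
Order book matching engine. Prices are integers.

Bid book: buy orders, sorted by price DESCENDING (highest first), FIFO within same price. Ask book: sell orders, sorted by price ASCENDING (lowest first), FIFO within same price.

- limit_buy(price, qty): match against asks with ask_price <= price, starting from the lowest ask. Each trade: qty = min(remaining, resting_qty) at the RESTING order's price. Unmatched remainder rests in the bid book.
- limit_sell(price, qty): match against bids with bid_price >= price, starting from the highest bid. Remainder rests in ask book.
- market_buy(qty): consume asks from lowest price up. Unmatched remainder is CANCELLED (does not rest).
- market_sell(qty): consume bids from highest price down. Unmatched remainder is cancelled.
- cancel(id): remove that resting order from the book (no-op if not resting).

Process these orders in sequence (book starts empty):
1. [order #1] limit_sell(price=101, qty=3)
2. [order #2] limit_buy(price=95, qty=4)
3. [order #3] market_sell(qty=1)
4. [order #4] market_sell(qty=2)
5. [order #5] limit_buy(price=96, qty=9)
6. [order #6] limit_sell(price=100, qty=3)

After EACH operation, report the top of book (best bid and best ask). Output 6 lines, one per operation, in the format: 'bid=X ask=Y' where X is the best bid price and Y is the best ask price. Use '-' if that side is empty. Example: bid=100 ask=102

Answer: bid=- ask=101
bid=95 ask=101
bid=95 ask=101
bid=95 ask=101
bid=96 ask=101
bid=96 ask=100

Derivation:
After op 1 [order #1] limit_sell(price=101, qty=3): fills=none; bids=[-] asks=[#1:3@101]
After op 2 [order #2] limit_buy(price=95, qty=4): fills=none; bids=[#2:4@95] asks=[#1:3@101]
After op 3 [order #3] market_sell(qty=1): fills=#2x#3:1@95; bids=[#2:3@95] asks=[#1:3@101]
After op 4 [order #4] market_sell(qty=2): fills=#2x#4:2@95; bids=[#2:1@95] asks=[#1:3@101]
After op 5 [order #5] limit_buy(price=96, qty=9): fills=none; bids=[#5:9@96 #2:1@95] asks=[#1:3@101]
After op 6 [order #6] limit_sell(price=100, qty=3): fills=none; bids=[#5:9@96 #2:1@95] asks=[#6:3@100 #1:3@101]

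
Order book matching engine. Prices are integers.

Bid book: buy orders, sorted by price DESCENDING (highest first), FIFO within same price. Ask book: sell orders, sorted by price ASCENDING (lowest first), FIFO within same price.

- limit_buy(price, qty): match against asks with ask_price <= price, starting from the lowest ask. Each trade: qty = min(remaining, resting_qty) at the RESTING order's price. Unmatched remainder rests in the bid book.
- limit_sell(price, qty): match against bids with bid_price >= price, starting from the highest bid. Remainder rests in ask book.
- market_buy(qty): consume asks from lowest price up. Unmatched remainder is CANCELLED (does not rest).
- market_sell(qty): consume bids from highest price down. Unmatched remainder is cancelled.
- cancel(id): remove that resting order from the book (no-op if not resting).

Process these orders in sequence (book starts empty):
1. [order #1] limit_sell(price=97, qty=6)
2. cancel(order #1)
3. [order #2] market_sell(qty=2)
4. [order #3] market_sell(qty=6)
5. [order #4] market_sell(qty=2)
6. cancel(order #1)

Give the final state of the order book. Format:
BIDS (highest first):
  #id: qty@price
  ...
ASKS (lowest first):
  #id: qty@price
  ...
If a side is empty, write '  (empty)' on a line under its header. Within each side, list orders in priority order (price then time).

Answer: BIDS (highest first):
  (empty)
ASKS (lowest first):
  (empty)

Derivation:
After op 1 [order #1] limit_sell(price=97, qty=6): fills=none; bids=[-] asks=[#1:6@97]
After op 2 cancel(order #1): fills=none; bids=[-] asks=[-]
After op 3 [order #2] market_sell(qty=2): fills=none; bids=[-] asks=[-]
After op 4 [order #3] market_sell(qty=6): fills=none; bids=[-] asks=[-]
After op 5 [order #4] market_sell(qty=2): fills=none; bids=[-] asks=[-]
After op 6 cancel(order #1): fills=none; bids=[-] asks=[-]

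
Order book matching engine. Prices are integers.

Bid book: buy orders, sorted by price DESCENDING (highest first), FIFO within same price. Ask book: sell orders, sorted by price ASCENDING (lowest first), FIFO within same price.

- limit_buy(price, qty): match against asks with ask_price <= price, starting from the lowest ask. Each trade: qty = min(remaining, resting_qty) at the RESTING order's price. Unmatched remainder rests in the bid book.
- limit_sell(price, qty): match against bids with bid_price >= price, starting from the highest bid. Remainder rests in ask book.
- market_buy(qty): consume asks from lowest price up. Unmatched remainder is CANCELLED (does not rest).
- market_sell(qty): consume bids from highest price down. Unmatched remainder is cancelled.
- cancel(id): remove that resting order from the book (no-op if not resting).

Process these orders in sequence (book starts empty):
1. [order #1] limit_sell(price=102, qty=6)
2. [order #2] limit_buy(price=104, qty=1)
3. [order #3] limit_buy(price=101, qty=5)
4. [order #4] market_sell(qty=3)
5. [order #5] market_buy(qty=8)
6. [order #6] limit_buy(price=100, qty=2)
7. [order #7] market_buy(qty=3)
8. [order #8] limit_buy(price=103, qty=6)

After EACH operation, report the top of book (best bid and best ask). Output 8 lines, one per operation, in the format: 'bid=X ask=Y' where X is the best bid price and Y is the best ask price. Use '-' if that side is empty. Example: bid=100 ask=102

After op 1 [order #1] limit_sell(price=102, qty=6): fills=none; bids=[-] asks=[#1:6@102]
After op 2 [order #2] limit_buy(price=104, qty=1): fills=#2x#1:1@102; bids=[-] asks=[#1:5@102]
After op 3 [order #3] limit_buy(price=101, qty=5): fills=none; bids=[#3:5@101] asks=[#1:5@102]
After op 4 [order #4] market_sell(qty=3): fills=#3x#4:3@101; bids=[#3:2@101] asks=[#1:5@102]
After op 5 [order #5] market_buy(qty=8): fills=#5x#1:5@102; bids=[#3:2@101] asks=[-]
After op 6 [order #6] limit_buy(price=100, qty=2): fills=none; bids=[#3:2@101 #6:2@100] asks=[-]
After op 7 [order #7] market_buy(qty=3): fills=none; bids=[#3:2@101 #6:2@100] asks=[-]
After op 8 [order #8] limit_buy(price=103, qty=6): fills=none; bids=[#8:6@103 #3:2@101 #6:2@100] asks=[-]

Answer: bid=- ask=102
bid=- ask=102
bid=101 ask=102
bid=101 ask=102
bid=101 ask=-
bid=101 ask=-
bid=101 ask=-
bid=103 ask=-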